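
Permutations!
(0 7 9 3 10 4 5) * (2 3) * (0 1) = (0 7 9 2 3 10 4 5 1) = [7, 0, 3, 10, 5, 1, 6, 9, 8, 2, 4]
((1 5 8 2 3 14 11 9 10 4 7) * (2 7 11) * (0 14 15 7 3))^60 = (15) = [0, 1, 2, 3, 4, 5, 6, 7, 8, 9, 10, 11, 12, 13, 14, 15]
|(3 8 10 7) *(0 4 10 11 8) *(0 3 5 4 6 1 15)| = 4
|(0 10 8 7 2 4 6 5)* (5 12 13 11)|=|(0 10 8 7 2 4 6 12 13 11 5)|=11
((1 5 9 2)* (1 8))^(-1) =[0, 8, 9, 3, 4, 1, 6, 7, 2, 5] =(1 8 2 9 5)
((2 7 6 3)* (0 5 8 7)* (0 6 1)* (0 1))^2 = (0 8)(2 3 6)(5 7) = [8, 1, 3, 6, 4, 7, 2, 5, 0]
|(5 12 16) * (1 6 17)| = |(1 6 17)(5 12 16)| = 3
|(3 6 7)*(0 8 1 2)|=|(0 8 1 2)(3 6 7)|=12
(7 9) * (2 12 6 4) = (2 12 6 4)(7 9) = [0, 1, 12, 3, 2, 5, 4, 9, 8, 7, 10, 11, 6]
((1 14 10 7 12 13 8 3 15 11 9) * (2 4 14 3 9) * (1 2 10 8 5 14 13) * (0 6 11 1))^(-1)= (0 12 7 10 11 6)(1 15 3)(2 9 8 14 5 13 4)= [12, 15, 9, 1, 2, 13, 0, 10, 14, 8, 11, 6, 7, 4, 5, 3]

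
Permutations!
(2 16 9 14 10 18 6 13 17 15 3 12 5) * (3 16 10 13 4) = [0, 1, 10, 12, 3, 2, 4, 7, 8, 14, 18, 11, 5, 17, 13, 16, 9, 15, 6] = (2 10 18 6 4 3 12 5)(9 14 13 17 15 16)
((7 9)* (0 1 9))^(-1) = [7, 0, 2, 3, 4, 5, 6, 9, 8, 1] = (0 7 9 1)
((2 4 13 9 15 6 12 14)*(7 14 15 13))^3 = (15)(2 14 7 4)(9 13) = [0, 1, 14, 3, 2, 5, 6, 4, 8, 13, 10, 11, 12, 9, 7, 15]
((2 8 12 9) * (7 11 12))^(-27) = (2 11)(7 9)(8 12) = [0, 1, 11, 3, 4, 5, 6, 9, 12, 7, 10, 2, 8]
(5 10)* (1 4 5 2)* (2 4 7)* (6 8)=[0, 7, 1, 3, 5, 10, 8, 2, 6, 9, 4]=(1 7 2)(4 5 10)(6 8)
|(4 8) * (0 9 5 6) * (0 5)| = 2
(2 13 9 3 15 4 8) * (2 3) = (2 13 9)(3 15 4 8) = [0, 1, 13, 15, 8, 5, 6, 7, 3, 2, 10, 11, 12, 9, 14, 4]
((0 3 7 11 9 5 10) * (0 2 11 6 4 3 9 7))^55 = (0 11)(2 3)(4 10)(5 6)(7 9) = [11, 1, 3, 2, 10, 6, 5, 9, 8, 7, 4, 0]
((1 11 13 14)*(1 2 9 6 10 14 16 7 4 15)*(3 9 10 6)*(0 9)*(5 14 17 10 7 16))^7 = (0 9 3)(1 4 2 5 11 15 7 14 13)(10 17) = [9, 4, 5, 0, 2, 11, 6, 14, 8, 3, 17, 15, 12, 1, 13, 7, 16, 10]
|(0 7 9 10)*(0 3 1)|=6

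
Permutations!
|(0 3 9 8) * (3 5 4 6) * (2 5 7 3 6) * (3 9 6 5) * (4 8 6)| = |(0 7 9 6 5 8)(2 3 4)| = 6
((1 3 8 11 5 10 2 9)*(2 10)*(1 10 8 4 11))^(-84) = (1 9 11)(2 4 8)(3 10 5) = [0, 9, 4, 10, 8, 3, 6, 7, 2, 11, 5, 1]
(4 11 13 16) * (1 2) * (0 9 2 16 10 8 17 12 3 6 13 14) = (0 9 2 1 16 4 11 14)(3 6 13 10 8 17 12) = [9, 16, 1, 6, 11, 5, 13, 7, 17, 2, 8, 14, 3, 10, 0, 15, 4, 12]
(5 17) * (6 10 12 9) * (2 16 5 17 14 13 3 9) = (17)(2 16 5 14 13 3 9 6 10 12) = [0, 1, 16, 9, 4, 14, 10, 7, 8, 6, 12, 11, 2, 3, 13, 15, 5, 17]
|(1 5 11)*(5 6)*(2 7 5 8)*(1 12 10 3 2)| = |(1 6 8)(2 7 5 11 12 10 3)| = 21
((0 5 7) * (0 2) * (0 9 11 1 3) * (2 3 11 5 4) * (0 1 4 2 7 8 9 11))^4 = [7, 4, 3, 11, 0, 8, 6, 2, 9, 5, 10, 1] = (0 7 2 3 11 1 4)(5 8 9)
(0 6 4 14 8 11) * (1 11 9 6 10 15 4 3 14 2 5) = (0 10 15 4 2 5 1 11)(3 14 8 9 6) = [10, 11, 5, 14, 2, 1, 3, 7, 9, 6, 15, 0, 12, 13, 8, 4]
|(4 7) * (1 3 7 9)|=|(1 3 7 4 9)|=5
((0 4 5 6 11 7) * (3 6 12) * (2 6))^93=(0 12 6)(2 7 5)(3 11 4)=[12, 1, 7, 11, 3, 2, 0, 5, 8, 9, 10, 4, 6]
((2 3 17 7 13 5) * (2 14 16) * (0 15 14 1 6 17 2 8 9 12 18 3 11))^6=(0 12 15 18 14 3 16 2 8 11 9)=[12, 1, 8, 16, 4, 5, 6, 7, 11, 0, 10, 9, 15, 13, 3, 18, 2, 17, 14]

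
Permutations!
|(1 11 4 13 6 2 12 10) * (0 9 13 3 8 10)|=|(0 9 13 6 2 12)(1 11 4 3 8 10)|=6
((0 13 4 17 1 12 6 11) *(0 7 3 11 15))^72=(17)=[0, 1, 2, 3, 4, 5, 6, 7, 8, 9, 10, 11, 12, 13, 14, 15, 16, 17]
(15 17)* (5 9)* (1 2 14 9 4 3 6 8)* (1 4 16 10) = [0, 2, 14, 6, 3, 16, 8, 7, 4, 5, 1, 11, 12, 13, 9, 17, 10, 15] = (1 2 14 9 5 16 10)(3 6 8 4)(15 17)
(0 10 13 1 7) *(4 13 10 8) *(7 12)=(0 8 4 13 1 12 7)=[8, 12, 2, 3, 13, 5, 6, 0, 4, 9, 10, 11, 7, 1]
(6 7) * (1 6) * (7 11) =(1 6 11 7) =[0, 6, 2, 3, 4, 5, 11, 1, 8, 9, 10, 7]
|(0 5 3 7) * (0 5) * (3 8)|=|(3 7 5 8)|=4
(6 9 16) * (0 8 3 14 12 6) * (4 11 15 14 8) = (0 4 11 15 14 12 6 9 16)(3 8) = [4, 1, 2, 8, 11, 5, 9, 7, 3, 16, 10, 15, 6, 13, 12, 14, 0]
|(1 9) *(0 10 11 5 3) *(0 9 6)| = |(0 10 11 5 3 9 1 6)| = 8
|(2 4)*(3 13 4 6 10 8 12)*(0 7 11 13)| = |(0 7 11 13 4 2 6 10 8 12 3)| = 11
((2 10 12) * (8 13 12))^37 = (2 8 12 10 13) = [0, 1, 8, 3, 4, 5, 6, 7, 12, 9, 13, 11, 10, 2]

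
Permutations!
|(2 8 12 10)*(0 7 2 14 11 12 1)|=20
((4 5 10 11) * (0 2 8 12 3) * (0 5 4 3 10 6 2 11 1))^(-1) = (0 1 10 12 8 2 6 5 3 11) = [1, 10, 6, 11, 4, 3, 5, 7, 2, 9, 12, 0, 8]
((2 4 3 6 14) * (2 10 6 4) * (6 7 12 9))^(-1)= (3 4)(6 9 12 7 10 14)= [0, 1, 2, 4, 3, 5, 9, 10, 8, 12, 14, 11, 7, 13, 6]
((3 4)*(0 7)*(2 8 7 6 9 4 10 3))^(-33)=(0 9 2 7 6 4 8)(3 10)=[9, 1, 7, 10, 8, 5, 4, 6, 0, 2, 3]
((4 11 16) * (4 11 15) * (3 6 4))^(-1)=[0, 1, 2, 15, 6, 5, 3, 7, 8, 9, 10, 16, 12, 13, 14, 4, 11]=(3 15 4 6)(11 16)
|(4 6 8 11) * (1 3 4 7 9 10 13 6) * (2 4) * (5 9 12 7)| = 28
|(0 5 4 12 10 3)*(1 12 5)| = 10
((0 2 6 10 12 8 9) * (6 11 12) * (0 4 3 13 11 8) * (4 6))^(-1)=(0 12 11 13 3 4 10 6 9 8 2)=[12, 1, 0, 4, 10, 5, 9, 7, 2, 8, 6, 13, 11, 3]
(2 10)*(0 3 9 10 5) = [3, 1, 5, 9, 4, 0, 6, 7, 8, 10, 2] = (0 3 9 10 2 5)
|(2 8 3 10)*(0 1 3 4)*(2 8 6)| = 6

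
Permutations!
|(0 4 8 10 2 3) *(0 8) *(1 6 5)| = |(0 4)(1 6 5)(2 3 8 10)| = 12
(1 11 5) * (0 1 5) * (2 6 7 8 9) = (0 1 11)(2 6 7 8 9) = [1, 11, 6, 3, 4, 5, 7, 8, 9, 2, 10, 0]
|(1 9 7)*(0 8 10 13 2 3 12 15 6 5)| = 30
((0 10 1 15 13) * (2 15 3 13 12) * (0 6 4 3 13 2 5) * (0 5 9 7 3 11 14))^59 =(0 13 11 10 6 14 1 4)(2 3 7 9 12 15) =[13, 4, 3, 7, 0, 5, 14, 9, 8, 12, 6, 10, 15, 11, 1, 2]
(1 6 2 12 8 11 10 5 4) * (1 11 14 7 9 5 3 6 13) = (1 13)(2 12 8 14 7 9 5 4 11 10 3 6) = [0, 13, 12, 6, 11, 4, 2, 9, 14, 5, 3, 10, 8, 1, 7]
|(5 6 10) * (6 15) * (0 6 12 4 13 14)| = |(0 6 10 5 15 12 4 13 14)| = 9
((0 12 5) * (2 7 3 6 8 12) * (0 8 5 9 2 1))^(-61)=[1, 0, 6, 8, 4, 9, 12, 5, 2, 3, 10, 11, 7]=(0 1)(2 6 12 7 5 9 3 8)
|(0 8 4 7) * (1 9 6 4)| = |(0 8 1 9 6 4 7)| = 7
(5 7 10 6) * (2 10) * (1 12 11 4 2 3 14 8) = [0, 12, 10, 14, 2, 7, 5, 3, 1, 9, 6, 4, 11, 13, 8] = (1 12 11 4 2 10 6 5 7 3 14 8)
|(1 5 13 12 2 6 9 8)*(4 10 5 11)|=|(1 11 4 10 5 13 12 2 6 9 8)|=11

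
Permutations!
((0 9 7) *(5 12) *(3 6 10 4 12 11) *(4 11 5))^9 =[0, 1, 2, 6, 12, 5, 10, 7, 8, 9, 11, 3, 4] =(3 6 10 11)(4 12)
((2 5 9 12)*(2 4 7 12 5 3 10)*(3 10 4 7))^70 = (12) = [0, 1, 2, 3, 4, 5, 6, 7, 8, 9, 10, 11, 12]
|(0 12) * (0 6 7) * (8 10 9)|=|(0 12 6 7)(8 10 9)|=12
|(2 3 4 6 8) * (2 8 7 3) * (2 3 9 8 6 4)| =|(2 3)(6 7 9 8)| =4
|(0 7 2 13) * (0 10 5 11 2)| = 10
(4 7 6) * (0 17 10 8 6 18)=(0 17 10 8 6 4 7 18)=[17, 1, 2, 3, 7, 5, 4, 18, 6, 9, 8, 11, 12, 13, 14, 15, 16, 10, 0]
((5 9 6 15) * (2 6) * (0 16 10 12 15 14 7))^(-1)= (0 7 14 6 2 9 5 15 12 10 16)= [7, 1, 9, 3, 4, 15, 2, 14, 8, 5, 16, 11, 10, 13, 6, 12, 0]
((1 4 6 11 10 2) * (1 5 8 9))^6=(1 5 11)(2 6 9)(4 8 10)=[0, 5, 6, 3, 8, 11, 9, 7, 10, 2, 4, 1]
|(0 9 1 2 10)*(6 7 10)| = |(0 9 1 2 6 7 10)| = 7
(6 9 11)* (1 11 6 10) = (1 11 10)(6 9) = [0, 11, 2, 3, 4, 5, 9, 7, 8, 6, 1, 10]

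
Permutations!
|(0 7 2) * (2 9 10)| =5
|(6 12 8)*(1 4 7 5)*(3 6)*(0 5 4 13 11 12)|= |(0 5 1 13 11 12 8 3 6)(4 7)|= 18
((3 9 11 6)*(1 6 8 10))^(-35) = [0, 1, 2, 3, 4, 5, 6, 7, 8, 9, 10, 11] = (11)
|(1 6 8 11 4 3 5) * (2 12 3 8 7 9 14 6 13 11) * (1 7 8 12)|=13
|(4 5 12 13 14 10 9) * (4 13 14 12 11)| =|(4 5 11)(9 13 12 14 10)| =15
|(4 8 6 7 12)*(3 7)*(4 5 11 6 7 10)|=|(3 10 4 8 7 12 5 11 6)|=9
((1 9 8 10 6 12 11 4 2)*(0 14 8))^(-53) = [8, 0, 9, 3, 1, 5, 11, 7, 6, 14, 12, 2, 4, 13, 10] = (0 8 6 11 2 9 14 10 12 4 1)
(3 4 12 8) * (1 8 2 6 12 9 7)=(1 8 3 4 9 7)(2 6 12)=[0, 8, 6, 4, 9, 5, 12, 1, 3, 7, 10, 11, 2]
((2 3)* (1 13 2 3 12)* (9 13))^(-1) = [0, 12, 13, 3, 4, 5, 6, 7, 8, 1, 10, 11, 2, 9] = (1 12 2 13 9)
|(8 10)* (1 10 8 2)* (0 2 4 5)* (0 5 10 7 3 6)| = 6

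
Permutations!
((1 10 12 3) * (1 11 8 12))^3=(1 10)(3 12 8 11)=[0, 10, 2, 12, 4, 5, 6, 7, 11, 9, 1, 3, 8]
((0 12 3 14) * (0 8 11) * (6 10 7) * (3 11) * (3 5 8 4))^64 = (0 12 11)(3 14 4)(6 10 7) = [12, 1, 2, 14, 3, 5, 10, 6, 8, 9, 7, 0, 11, 13, 4]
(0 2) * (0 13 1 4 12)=[2, 4, 13, 3, 12, 5, 6, 7, 8, 9, 10, 11, 0, 1]=(0 2 13 1 4 12)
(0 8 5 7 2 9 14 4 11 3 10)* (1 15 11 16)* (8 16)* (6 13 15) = (0 16 1 6 13 15 11 3 10)(2 9 14 4 8 5 7) = [16, 6, 9, 10, 8, 7, 13, 2, 5, 14, 0, 3, 12, 15, 4, 11, 1]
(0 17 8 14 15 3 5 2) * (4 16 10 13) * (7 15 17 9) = (0 9 7 15 3 5 2)(4 16 10 13)(8 14 17) = [9, 1, 0, 5, 16, 2, 6, 15, 14, 7, 13, 11, 12, 4, 17, 3, 10, 8]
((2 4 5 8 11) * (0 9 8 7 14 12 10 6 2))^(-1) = [11, 1, 6, 3, 2, 4, 10, 5, 9, 0, 12, 8, 14, 13, 7] = (0 11 8 9)(2 6 10 12 14 7 5 4)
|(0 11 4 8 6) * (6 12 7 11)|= |(0 6)(4 8 12 7 11)|= 10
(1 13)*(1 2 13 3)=(1 3)(2 13)=[0, 3, 13, 1, 4, 5, 6, 7, 8, 9, 10, 11, 12, 2]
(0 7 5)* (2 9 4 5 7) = (0 2 9 4 5) = [2, 1, 9, 3, 5, 0, 6, 7, 8, 4]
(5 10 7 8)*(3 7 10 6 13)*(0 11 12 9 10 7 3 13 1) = (13)(0 11 12 9 10 7 8 5 6 1) = [11, 0, 2, 3, 4, 6, 1, 8, 5, 10, 7, 12, 9, 13]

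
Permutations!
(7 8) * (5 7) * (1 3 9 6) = [0, 3, 2, 9, 4, 7, 1, 8, 5, 6] = (1 3 9 6)(5 7 8)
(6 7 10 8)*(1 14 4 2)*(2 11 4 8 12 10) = [0, 14, 1, 3, 11, 5, 7, 2, 6, 9, 12, 4, 10, 13, 8] = (1 14 8 6 7 2)(4 11)(10 12)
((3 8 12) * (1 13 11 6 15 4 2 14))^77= (1 4 11 14 15 13 2 6)(3 12 8)= [0, 4, 6, 12, 11, 5, 1, 7, 3, 9, 10, 14, 8, 2, 15, 13]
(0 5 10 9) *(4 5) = (0 4 5 10 9) = [4, 1, 2, 3, 5, 10, 6, 7, 8, 0, 9]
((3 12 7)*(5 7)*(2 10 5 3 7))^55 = (2 10 5)(3 12) = [0, 1, 10, 12, 4, 2, 6, 7, 8, 9, 5, 11, 3]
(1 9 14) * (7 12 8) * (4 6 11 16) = (1 9 14)(4 6 11 16)(7 12 8) = [0, 9, 2, 3, 6, 5, 11, 12, 7, 14, 10, 16, 8, 13, 1, 15, 4]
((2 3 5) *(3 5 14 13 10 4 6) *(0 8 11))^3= [0, 1, 5, 10, 14, 2, 13, 7, 8, 9, 3, 11, 12, 6, 4]= (2 5)(3 10)(4 14)(6 13)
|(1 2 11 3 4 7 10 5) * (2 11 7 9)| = |(1 11 3 4 9 2 7 10 5)| = 9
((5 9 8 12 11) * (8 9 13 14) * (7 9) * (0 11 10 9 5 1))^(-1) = [1, 11, 2, 3, 4, 7, 6, 9, 14, 10, 12, 0, 8, 5, 13] = (0 1 11)(5 7 9 10 12 8 14 13)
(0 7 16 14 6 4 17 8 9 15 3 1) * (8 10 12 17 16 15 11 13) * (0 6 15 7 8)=(0 8 9 11 13)(1 6 4 16 14 15 3)(10 12 17)=[8, 6, 2, 1, 16, 5, 4, 7, 9, 11, 12, 13, 17, 0, 15, 3, 14, 10]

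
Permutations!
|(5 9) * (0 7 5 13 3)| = |(0 7 5 9 13 3)| = 6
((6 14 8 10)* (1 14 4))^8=[0, 8, 2, 3, 14, 5, 1, 7, 6, 9, 4, 11, 12, 13, 10]=(1 8 6)(4 14 10)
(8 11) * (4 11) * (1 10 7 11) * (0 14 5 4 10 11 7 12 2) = [14, 11, 0, 3, 1, 4, 6, 7, 10, 9, 12, 8, 2, 13, 5] = (0 14 5 4 1 11 8 10 12 2)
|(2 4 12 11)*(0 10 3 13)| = 4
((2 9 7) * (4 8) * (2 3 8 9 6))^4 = (3 7 9 4 8) = [0, 1, 2, 7, 8, 5, 6, 9, 3, 4]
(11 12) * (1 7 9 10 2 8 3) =(1 7 9 10 2 8 3)(11 12) =[0, 7, 8, 1, 4, 5, 6, 9, 3, 10, 2, 12, 11]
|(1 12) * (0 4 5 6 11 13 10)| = |(0 4 5 6 11 13 10)(1 12)| = 14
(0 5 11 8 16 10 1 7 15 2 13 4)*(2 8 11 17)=(0 5 17 2 13 4)(1 7 15 8 16 10)=[5, 7, 13, 3, 0, 17, 6, 15, 16, 9, 1, 11, 12, 4, 14, 8, 10, 2]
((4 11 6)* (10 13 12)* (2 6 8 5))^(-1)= (2 5 8 11 4 6)(10 12 13)= [0, 1, 5, 3, 6, 8, 2, 7, 11, 9, 12, 4, 13, 10]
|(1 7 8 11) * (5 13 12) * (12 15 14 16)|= 12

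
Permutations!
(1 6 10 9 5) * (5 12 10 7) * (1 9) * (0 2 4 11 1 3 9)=[2, 6, 4, 9, 11, 0, 7, 5, 8, 12, 3, 1, 10]=(0 2 4 11 1 6 7 5)(3 9 12 10)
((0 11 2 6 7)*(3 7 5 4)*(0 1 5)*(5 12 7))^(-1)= [6, 7, 11, 4, 5, 3, 2, 12, 8, 9, 10, 0, 1]= (0 6 2 11)(1 7 12)(3 4 5)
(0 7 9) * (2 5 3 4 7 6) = (0 6 2 5 3 4 7 9) = [6, 1, 5, 4, 7, 3, 2, 9, 8, 0]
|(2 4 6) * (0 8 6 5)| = |(0 8 6 2 4 5)| = 6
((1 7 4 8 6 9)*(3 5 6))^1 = (1 7 4 8 3 5 6 9) = [0, 7, 2, 5, 8, 6, 9, 4, 3, 1]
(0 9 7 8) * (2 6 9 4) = (0 4 2 6 9 7 8) = [4, 1, 6, 3, 2, 5, 9, 8, 0, 7]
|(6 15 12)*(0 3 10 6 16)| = 7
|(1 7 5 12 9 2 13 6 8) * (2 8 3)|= 12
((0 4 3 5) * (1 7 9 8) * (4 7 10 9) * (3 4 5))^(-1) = (0 5 7)(1 8 9 10) = [5, 8, 2, 3, 4, 7, 6, 0, 9, 10, 1]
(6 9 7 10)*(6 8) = (6 9 7 10 8) = [0, 1, 2, 3, 4, 5, 9, 10, 6, 7, 8]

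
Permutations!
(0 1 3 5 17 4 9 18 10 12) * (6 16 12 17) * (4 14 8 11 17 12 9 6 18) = [1, 3, 2, 5, 6, 18, 16, 7, 11, 4, 12, 17, 0, 13, 8, 15, 9, 14, 10] = (0 1 3 5 18 10 12)(4 6 16 9)(8 11 17 14)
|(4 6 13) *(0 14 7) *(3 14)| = 12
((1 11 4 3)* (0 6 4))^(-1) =[11, 3, 2, 4, 6, 5, 0, 7, 8, 9, 10, 1] =(0 11 1 3 4 6)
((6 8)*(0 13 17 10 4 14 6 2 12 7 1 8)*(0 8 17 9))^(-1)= [9, 7, 8, 3, 10, 5, 14, 12, 6, 13, 17, 11, 2, 0, 4, 15, 16, 1]= (0 9 13)(1 7 12 2 8 6 14 4 10 17)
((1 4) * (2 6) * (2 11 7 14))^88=(2 7 6 14 11)=[0, 1, 7, 3, 4, 5, 14, 6, 8, 9, 10, 2, 12, 13, 11]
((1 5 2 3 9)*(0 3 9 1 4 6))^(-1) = (0 6 4 9 2 5 1 3) = [6, 3, 5, 0, 9, 1, 4, 7, 8, 2]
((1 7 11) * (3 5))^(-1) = (1 11 7)(3 5) = [0, 11, 2, 5, 4, 3, 6, 1, 8, 9, 10, 7]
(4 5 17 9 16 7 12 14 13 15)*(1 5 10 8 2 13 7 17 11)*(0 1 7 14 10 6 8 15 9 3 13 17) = (0 1 5 11 7 12 10 15 4 6 8 2 17 3 13 9 16) = [1, 5, 17, 13, 6, 11, 8, 12, 2, 16, 15, 7, 10, 9, 14, 4, 0, 3]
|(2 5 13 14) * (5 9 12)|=6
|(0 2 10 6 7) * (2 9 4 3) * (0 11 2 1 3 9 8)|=10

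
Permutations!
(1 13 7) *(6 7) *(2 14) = [0, 13, 14, 3, 4, 5, 7, 1, 8, 9, 10, 11, 12, 6, 2] = (1 13 6 7)(2 14)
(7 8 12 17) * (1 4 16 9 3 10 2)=(1 4 16 9 3 10 2)(7 8 12 17)=[0, 4, 1, 10, 16, 5, 6, 8, 12, 3, 2, 11, 17, 13, 14, 15, 9, 7]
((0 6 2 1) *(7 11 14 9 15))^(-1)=(0 1 2 6)(7 15 9 14 11)=[1, 2, 6, 3, 4, 5, 0, 15, 8, 14, 10, 7, 12, 13, 11, 9]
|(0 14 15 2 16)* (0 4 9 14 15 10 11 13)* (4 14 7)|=|(0 15 2 16 14 10 11 13)(4 9 7)|=24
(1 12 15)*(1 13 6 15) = (1 12)(6 15 13) = [0, 12, 2, 3, 4, 5, 15, 7, 8, 9, 10, 11, 1, 6, 14, 13]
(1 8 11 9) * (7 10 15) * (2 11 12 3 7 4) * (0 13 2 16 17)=[13, 8, 11, 7, 16, 5, 6, 10, 12, 1, 15, 9, 3, 2, 14, 4, 17, 0]=(0 13 2 11 9 1 8 12 3 7 10 15 4 16 17)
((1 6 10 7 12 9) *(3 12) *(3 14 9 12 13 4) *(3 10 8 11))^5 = (1 13 9 3 14 11 7 8 10 6 4) = [0, 13, 2, 14, 1, 5, 4, 8, 10, 3, 6, 7, 12, 9, 11]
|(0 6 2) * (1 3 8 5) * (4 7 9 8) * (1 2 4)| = 8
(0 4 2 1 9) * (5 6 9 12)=(0 4 2 1 12 5 6 9)=[4, 12, 1, 3, 2, 6, 9, 7, 8, 0, 10, 11, 5]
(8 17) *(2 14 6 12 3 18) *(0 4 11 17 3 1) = (0 4 11 17 8 3 18 2 14 6 12 1) = [4, 0, 14, 18, 11, 5, 12, 7, 3, 9, 10, 17, 1, 13, 6, 15, 16, 8, 2]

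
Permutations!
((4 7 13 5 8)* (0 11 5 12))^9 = (0 11 5 8 4 7 13 12) = [11, 1, 2, 3, 7, 8, 6, 13, 4, 9, 10, 5, 0, 12]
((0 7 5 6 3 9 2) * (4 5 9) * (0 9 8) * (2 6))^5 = (0 8 7)(2 5 4 3 6 9) = [8, 1, 5, 6, 3, 4, 9, 0, 7, 2]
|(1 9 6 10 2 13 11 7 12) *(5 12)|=10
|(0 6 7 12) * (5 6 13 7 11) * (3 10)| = 12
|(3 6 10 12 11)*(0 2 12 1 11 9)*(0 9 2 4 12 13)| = |(0 4 12 2 13)(1 11 3 6 10)| = 5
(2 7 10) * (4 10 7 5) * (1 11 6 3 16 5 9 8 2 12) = [0, 11, 9, 16, 10, 4, 3, 7, 2, 8, 12, 6, 1, 13, 14, 15, 5] = (1 11 6 3 16 5 4 10 12)(2 9 8)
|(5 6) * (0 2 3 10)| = 4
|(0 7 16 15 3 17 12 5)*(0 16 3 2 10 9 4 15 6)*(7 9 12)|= 30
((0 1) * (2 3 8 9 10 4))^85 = [1, 0, 3, 8, 2, 5, 6, 7, 9, 10, 4] = (0 1)(2 3 8 9 10 4)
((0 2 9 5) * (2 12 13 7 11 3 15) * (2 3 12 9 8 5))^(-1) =(0 5 8 2 9)(3 15)(7 13 12 11) =[5, 1, 9, 15, 4, 8, 6, 13, 2, 0, 10, 7, 11, 12, 14, 3]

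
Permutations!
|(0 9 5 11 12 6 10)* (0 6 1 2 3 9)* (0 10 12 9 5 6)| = 8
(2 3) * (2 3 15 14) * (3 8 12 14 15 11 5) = (15)(2 11 5 3 8 12 14) = [0, 1, 11, 8, 4, 3, 6, 7, 12, 9, 10, 5, 14, 13, 2, 15]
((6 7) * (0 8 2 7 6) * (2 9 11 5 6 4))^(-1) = (0 7 2 4 6 5 11 9 8) = [7, 1, 4, 3, 6, 11, 5, 2, 0, 8, 10, 9]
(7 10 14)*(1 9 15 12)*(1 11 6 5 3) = (1 9 15 12 11 6 5 3)(7 10 14) = [0, 9, 2, 1, 4, 3, 5, 10, 8, 15, 14, 6, 11, 13, 7, 12]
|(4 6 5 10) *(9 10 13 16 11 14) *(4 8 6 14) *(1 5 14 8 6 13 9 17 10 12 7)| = 20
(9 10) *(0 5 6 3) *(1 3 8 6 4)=(0 5 4 1 3)(6 8)(9 10)=[5, 3, 2, 0, 1, 4, 8, 7, 6, 10, 9]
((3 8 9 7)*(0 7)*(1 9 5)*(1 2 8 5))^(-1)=(0 9 1 8 2 5 3 7)=[9, 8, 5, 7, 4, 3, 6, 0, 2, 1]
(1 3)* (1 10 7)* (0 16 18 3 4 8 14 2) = (0 16 18 3 10 7 1 4 8 14 2) = [16, 4, 0, 10, 8, 5, 6, 1, 14, 9, 7, 11, 12, 13, 2, 15, 18, 17, 3]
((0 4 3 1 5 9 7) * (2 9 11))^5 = (0 11 4 2 3 9 1 7 5) = [11, 7, 3, 9, 2, 0, 6, 5, 8, 1, 10, 4]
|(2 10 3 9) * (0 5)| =|(0 5)(2 10 3 9)| =4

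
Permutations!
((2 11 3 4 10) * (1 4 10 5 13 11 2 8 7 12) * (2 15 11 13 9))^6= (1 11)(2 7)(3 4)(5 10)(8 9)(12 15)= [0, 11, 7, 4, 3, 10, 6, 2, 9, 8, 5, 1, 15, 13, 14, 12]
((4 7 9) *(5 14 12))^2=(4 9 7)(5 12 14)=[0, 1, 2, 3, 9, 12, 6, 4, 8, 7, 10, 11, 14, 13, 5]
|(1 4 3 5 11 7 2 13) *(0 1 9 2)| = 21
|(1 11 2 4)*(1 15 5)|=6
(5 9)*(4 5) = (4 5 9) = [0, 1, 2, 3, 5, 9, 6, 7, 8, 4]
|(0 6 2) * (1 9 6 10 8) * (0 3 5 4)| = 10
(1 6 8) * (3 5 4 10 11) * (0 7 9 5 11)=(0 7 9 5 4 10)(1 6 8)(3 11)=[7, 6, 2, 11, 10, 4, 8, 9, 1, 5, 0, 3]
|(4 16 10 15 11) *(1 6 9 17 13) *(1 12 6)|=|(4 16 10 15 11)(6 9 17 13 12)|=5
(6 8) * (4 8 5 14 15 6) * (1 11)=[0, 11, 2, 3, 8, 14, 5, 7, 4, 9, 10, 1, 12, 13, 15, 6]=(1 11)(4 8)(5 14 15 6)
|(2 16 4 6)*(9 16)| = 5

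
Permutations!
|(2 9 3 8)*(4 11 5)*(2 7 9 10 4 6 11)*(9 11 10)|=|(2 9 3 8 7 11 5 6 10 4)|=10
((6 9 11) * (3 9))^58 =[0, 1, 2, 11, 4, 5, 9, 7, 8, 6, 10, 3] =(3 11)(6 9)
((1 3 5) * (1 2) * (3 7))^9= [0, 2, 5, 7, 4, 3, 6, 1]= (1 2 5 3 7)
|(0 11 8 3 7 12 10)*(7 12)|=|(0 11 8 3 12 10)|=6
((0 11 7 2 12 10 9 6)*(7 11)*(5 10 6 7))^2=(0 10 7 12)(2 6 5 9)=[10, 1, 6, 3, 4, 9, 5, 12, 8, 2, 7, 11, 0]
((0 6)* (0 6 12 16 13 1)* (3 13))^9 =(0 3)(1 16)(12 13) =[3, 16, 2, 0, 4, 5, 6, 7, 8, 9, 10, 11, 13, 12, 14, 15, 1]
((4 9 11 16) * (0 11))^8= [4, 1, 2, 3, 11, 5, 6, 7, 8, 16, 10, 9, 12, 13, 14, 15, 0]= (0 4 11 9 16)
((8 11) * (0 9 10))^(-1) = (0 10 9)(8 11) = [10, 1, 2, 3, 4, 5, 6, 7, 11, 0, 9, 8]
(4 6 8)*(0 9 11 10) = (0 9 11 10)(4 6 8) = [9, 1, 2, 3, 6, 5, 8, 7, 4, 11, 0, 10]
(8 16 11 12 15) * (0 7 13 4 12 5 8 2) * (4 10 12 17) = [7, 1, 0, 3, 17, 8, 6, 13, 16, 9, 12, 5, 15, 10, 14, 2, 11, 4] = (0 7 13 10 12 15 2)(4 17)(5 8 16 11)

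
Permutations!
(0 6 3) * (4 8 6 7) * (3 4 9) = (0 7 9 3)(4 8 6) = [7, 1, 2, 0, 8, 5, 4, 9, 6, 3]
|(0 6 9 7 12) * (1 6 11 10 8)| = 9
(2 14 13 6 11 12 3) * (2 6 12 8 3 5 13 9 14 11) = [0, 1, 11, 6, 4, 13, 2, 7, 3, 14, 10, 8, 5, 12, 9] = (2 11 8 3 6)(5 13 12)(9 14)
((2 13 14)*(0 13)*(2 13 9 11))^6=(14)(0 11)(2 9)=[11, 1, 9, 3, 4, 5, 6, 7, 8, 2, 10, 0, 12, 13, 14]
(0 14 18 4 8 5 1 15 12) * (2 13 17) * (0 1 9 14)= (1 15 12)(2 13 17)(4 8 5 9 14 18)= [0, 15, 13, 3, 8, 9, 6, 7, 5, 14, 10, 11, 1, 17, 18, 12, 16, 2, 4]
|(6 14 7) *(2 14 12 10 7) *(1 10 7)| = 6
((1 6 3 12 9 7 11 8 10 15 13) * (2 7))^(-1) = [0, 13, 9, 6, 4, 5, 1, 2, 11, 12, 8, 7, 3, 15, 14, 10] = (1 13 15 10 8 11 7 2 9 12 3 6)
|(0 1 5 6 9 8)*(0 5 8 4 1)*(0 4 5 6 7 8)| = 15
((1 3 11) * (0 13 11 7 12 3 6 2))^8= (0 11 6)(1 2 13)(3 12 7)= [11, 2, 13, 12, 4, 5, 0, 3, 8, 9, 10, 6, 7, 1]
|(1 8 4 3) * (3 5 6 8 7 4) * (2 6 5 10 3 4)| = 8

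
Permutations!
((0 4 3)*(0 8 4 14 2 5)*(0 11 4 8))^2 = [2, 1, 11, 14, 0, 4, 6, 7, 8, 9, 10, 3, 12, 13, 5] = (0 2 11 3 14 5 4)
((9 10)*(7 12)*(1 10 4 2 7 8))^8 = [0, 1, 2, 3, 4, 5, 6, 7, 8, 9, 10, 11, 12] = (12)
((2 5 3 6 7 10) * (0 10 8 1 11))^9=[11, 8, 10, 5, 4, 2, 3, 6, 7, 9, 0, 1]=(0 11 1 8 7 6 3 5 2 10)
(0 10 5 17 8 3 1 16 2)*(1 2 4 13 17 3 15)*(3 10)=(0 3 2)(1 16 4 13 17 8 15)(5 10)=[3, 16, 0, 2, 13, 10, 6, 7, 15, 9, 5, 11, 12, 17, 14, 1, 4, 8]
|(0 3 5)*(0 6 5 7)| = |(0 3 7)(5 6)| = 6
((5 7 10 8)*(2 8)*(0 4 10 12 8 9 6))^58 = (0 9 10)(2 4 6)(5 12)(7 8) = [9, 1, 4, 3, 6, 12, 2, 8, 7, 10, 0, 11, 5]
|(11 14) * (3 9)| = 2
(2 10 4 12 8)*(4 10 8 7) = (2 8)(4 12 7) = [0, 1, 8, 3, 12, 5, 6, 4, 2, 9, 10, 11, 7]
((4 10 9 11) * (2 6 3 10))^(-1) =(2 4 11 9 10 3 6) =[0, 1, 4, 6, 11, 5, 2, 7, 8, 10, 3, 9]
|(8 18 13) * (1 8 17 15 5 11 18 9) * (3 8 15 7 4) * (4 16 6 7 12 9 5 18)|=105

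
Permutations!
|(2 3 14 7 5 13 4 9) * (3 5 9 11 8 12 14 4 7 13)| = 11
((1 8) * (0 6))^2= (8)= [0, 1, 2, 3, 4, 5, 6, 7, 8]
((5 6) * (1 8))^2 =(8) =[0, 1, 2, 3, 4, 5, 6, 7, 8]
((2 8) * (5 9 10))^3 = (10)(2 8) = [0, 1, 8, 3, 4, 5, 6, 7, 2, 9, 10]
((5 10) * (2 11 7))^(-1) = (2 7 11)(5 10) = [0, 1, 7, 3, 4, 10, 6, 11, 8, 9, 5, 2]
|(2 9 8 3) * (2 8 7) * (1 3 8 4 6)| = 12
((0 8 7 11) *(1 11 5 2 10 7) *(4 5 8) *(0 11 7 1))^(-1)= [8, 10, 5, 3, 0, 4, 6, 1, 7, 9, 2, 11]= (11)(0 8 7 1 10 2 5 4)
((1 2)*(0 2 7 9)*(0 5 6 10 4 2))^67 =(1 5 4 7 6 2 9 10) =[0, 5, 9, 3, 7, 4, 2, 6, 8, 10, 1]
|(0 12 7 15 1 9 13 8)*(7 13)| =4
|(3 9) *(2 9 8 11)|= 5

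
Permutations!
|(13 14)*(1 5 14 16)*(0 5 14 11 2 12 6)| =12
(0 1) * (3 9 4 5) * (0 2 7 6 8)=(0 1 2 7 6 8)(3 9 4 5)=[1, 2, 7, 9, 5, 3, 8, 6, 0, 4]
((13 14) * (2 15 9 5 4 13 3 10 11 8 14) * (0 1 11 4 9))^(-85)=(0 8 10 2 1 14 4 15 11 3 13)(5 9)=[8, 14, 1, 13, 15, 9, 6, 7, 10, 5, 2, 3, 12, 0, 4, 11]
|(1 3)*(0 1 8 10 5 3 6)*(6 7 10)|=8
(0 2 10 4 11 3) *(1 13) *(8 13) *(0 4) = [2, 8, 10, 4, 11, 5, 6, 7, 13, 9, 0, 3, 12, 1] = (0 2 10)(1 8 13)(3 4 11)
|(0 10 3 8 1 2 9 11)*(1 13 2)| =8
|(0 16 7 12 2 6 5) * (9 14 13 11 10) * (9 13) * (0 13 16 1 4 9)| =|(0 1 4 9 14)(2 6 5 13 11 10 16 7 12)| =45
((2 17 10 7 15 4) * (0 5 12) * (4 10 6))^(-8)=[5, 1, 2, 3, 4, 12, 6, 15, 8, 9, 7, 11, 0, 13, 14, 10, 16, 17]=(17)(0 5 12)(7 15 10)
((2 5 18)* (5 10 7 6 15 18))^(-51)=(2 6)(7 18)(10 15)=[0, 1, 6, 3, 4, 5, 2, 18, 8, 9, 15, 11, 12, 13, 14, 10, 16, 17, 7]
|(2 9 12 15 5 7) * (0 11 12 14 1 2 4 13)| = |(0 11 12 15 5 7 4 13)(1 2 9 14)| = 8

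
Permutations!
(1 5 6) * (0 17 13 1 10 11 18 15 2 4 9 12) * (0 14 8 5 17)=(1 17 13)(2 4 9 12 14 8 5 6 10 11 18 15)=[0, 17, 4, 3, 9, 6, 10, 7, 5, 12, 11, 18, 14, 1, 8, 2, 16, 13, 15]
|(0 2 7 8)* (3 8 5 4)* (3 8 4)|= |(0 2 7 5 3 4 8)|= 7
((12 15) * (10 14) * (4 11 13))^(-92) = (15)(4 11 13) = [0, 1, 2, 3, 11, 5, 6, 7, 8, 9, 10, 13, 12, 4, 14, 15]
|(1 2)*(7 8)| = 2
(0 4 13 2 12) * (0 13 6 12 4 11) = (0 11)(2 4 6 12 13) = [11, 1, 4, 3, 6, 5, 12, 7, 8, 9, 10, 0, 13, 2]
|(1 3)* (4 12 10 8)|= |(1 3)(4 12 10 8)|= 4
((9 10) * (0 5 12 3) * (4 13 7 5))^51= [13, 1, 2, 4, 7, 3, 6, 12, 8, 10, 9, 11, 0, 5]= (0 13 5 3 4 7 12)(9 10)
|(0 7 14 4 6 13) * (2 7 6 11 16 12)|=21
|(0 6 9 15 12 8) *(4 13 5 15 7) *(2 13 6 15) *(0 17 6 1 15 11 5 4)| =14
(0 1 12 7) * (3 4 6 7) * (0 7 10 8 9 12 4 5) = [1, 4, 2, 5, 6, 0, 10, 7, 9, 12, 8, 11, 3] = (0 1 4 6 10 8 9 12 3 5)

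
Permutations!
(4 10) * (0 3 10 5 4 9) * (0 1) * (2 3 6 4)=(0 6 4 5 2 3 10 9 1)=[6, 0, 3, 10, 5, 2, 4, 7, 8, 1, 9]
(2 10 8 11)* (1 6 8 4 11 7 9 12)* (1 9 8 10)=(1 6 10 4 11 2)(7 8)(9 12)=[0, 6, 1, 3, 11, 5, 10, 8, 7, 12, 4, 2, 9]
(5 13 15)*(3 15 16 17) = (3 15 5 13 16 17) = [0, 1, 2, 15, 4, 13, 6, 7, 8, 9, 10, 11, 12, 16, 14, 5, 17, 3]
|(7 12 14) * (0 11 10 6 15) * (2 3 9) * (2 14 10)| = 11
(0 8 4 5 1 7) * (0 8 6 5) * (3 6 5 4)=(0 5 1 7 8 3 6 4)=[5, 7, 2, 6, 0, 1, 4, 8, 3]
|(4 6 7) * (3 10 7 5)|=6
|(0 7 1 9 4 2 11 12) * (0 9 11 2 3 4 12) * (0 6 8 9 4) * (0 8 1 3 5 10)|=|(0 7 3 8 9 12 4 5 10)(1 11 6)|=9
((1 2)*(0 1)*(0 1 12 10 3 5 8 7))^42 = (12) = [0, 1, 2, 3, 4, 5, 6, 7, 8, 9, 10, 11, 12]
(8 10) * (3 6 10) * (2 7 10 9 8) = [0, 1, 7, 6, 4, 5, 9, 10, 3, 8, 2] = (2 7 10)(3 6 9 8)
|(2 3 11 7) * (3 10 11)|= 4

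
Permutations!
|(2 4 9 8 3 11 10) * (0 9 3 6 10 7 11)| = |(0 9 8 6 10 2 4 3)(7 11)| = 8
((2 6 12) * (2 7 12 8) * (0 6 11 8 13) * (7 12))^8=(0 13 6)(2 8 11)=[13, 1, 8, 3, 4, 5, 0, 7, 11, 9, 10, 2, 12, 6]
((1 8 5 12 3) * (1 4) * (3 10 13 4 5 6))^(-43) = (1 6 5 10 4 8 3 12 13) = [0, 6, 2, 12, 8, 10, 5, 7, 3, 9, 4, 11, 13, 1]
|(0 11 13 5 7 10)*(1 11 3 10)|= 15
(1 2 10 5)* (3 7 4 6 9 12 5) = (1 2 10 3 7 4 6 9 12 5) = [0, 2, 10, 7, 6, 1, 9, 4, 8, 12, 3, 11, 5]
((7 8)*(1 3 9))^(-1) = [0, 9, 2, 1, 4, 5, 6, 8, 7, 3] = (1 9 3)(7 8)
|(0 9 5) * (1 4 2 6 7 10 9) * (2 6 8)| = |(0 1 4 6 7 10 9 5)(2 8)| = 8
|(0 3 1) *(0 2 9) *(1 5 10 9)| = 10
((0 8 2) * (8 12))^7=[2, 1, 8, 3, 4, 5, 6, 7, 12, 9, 10, 11, 0]=(0 2 8 12)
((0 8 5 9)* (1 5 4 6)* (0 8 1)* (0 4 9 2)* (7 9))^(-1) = [2, 0, 5, 3, 6, 1, 4, 8, 9, 7] = (0 2 5 1)(4 6)(7 8 9)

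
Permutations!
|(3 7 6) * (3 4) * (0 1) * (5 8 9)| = 12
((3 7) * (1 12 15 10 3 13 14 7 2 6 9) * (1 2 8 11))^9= (1 15 3 11 12 10 8)= [0, 15, 2, 11, 4, 5, 6, 7, 1, 9, 8, 12, 10, 13, 14, 3]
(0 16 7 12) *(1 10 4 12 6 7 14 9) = (0 16 14 9 1 10 4 12)(6 7) = [16, 10, 2, 3, 12, 5, 7, 6, 8, 1, 4, 11, 0, 13, 9, 15, 14]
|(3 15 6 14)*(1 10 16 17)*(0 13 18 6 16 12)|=|(0 13 18 6 14 3 15 16 17 1 10 12)|=12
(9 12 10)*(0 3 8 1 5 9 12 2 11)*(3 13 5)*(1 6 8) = (0 13 5 9 2 11)(1 3)(6 8)(10 12) = [13, 3, 11, 1, 4, 9, 8, 7, 6, 2, 12, 0, 10, 5]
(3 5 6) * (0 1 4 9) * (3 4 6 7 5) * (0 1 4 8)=[4, 6, 2, 3, 9, 7, 8, 5, 0, 1]=(0 4 9 1 6 8)(5 7)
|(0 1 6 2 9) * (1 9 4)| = 4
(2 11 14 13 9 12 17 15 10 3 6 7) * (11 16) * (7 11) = (2 16 7)(3 6 11 14 13 9 12 17 15 10) = [0, 1, 16, 6, 4, 5, 11, 2, 8, 12, 3, 14, 17, 9, 13, 10, 7, 15]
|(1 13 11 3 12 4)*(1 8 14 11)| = 6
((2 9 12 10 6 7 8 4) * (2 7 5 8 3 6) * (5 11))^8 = (12)(3 6 11 5 8 4 7) = [0, 1, 2, 6, 7, 8, 11, 3, 4, 9, 10, 5, 12]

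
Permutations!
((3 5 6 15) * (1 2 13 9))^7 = [0, 9, 1, 15, 4, 3, 5, 7, 8, 13, 10, 11, 12, 2, 14, 6] = (1 9 13 2)(3 15 6 5)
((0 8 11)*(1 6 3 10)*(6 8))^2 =(0 3 1 11 6 10 8) =[3, 11, 2, 1, 4, 5, 10, 7, 0, 9, 8, 6]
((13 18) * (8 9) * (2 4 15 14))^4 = (18) = [0, 1, 2, 3, 4, 5, 6, 7, 8, 9, 10, 11, 12, 13, 14, 15, 16, 17, 18]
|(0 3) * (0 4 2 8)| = |(0 3 4 2 8)| = 5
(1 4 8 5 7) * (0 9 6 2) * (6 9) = [6, 4, 0, 3, 8, 7, 2, 1, 5, 9] = (9)(0 6 2)(1 4 8 5 7)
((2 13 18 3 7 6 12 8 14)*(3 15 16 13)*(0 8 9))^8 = (18)(0 9 12 6 7 3 2 14 8) = [9, 1, 14, 2, 4, 5, 7, 3, 0, 12, 10, 11, 6, 13, 8, 15, 16, 17, 18]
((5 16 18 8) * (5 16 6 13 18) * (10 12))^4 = (5 8 13)(6 16 18) = [0, 1, 2, 3, 4, 8, 16, 7, 13, 9, 10, 11, 12, 5, 14, 15, 18, 17, 6]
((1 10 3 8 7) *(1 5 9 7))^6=(1 3)(8 10)=[0, 3, 2, 1, 4, 5, 6, 7, 10, 9, 8]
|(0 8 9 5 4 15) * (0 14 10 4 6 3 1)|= 28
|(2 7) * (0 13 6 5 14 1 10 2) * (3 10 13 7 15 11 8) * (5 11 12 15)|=|(0 7)(1 13 6 11 8 3 10 2 5 14)(12 15)|=10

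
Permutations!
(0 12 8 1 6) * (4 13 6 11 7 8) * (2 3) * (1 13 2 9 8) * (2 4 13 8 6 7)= [12, 11, 3, 9, 4, 5, 0, 1, 8, 6, 10, 2, 13, 7]= (0 12 13 7 1 11 2 3 9 6)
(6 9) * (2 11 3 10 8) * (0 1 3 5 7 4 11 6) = (0 1 3 10 8 2 6 9)(4 11 5 7) = [1, 3, 6, 10, 11, 7, 9, 4, 2, 0, 8, 5]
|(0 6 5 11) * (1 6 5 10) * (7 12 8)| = 3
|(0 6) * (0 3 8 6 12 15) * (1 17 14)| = |(0 12 15)(1 17 14)(3 8 6)| = 3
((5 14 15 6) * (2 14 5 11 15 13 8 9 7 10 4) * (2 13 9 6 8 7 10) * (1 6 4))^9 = (1 14 13 15)(2 4 11 10)(6 9 7 8) = [0, 14, 4, 3, 11, 5, 9, 8, 6, 7, 2, 10, 12, 15, 13, 1]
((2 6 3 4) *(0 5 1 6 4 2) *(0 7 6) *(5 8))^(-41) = (0 1 5 8)(2 3 6 7 4) = [1, 5, 3, 6, 2, 8, 7, 4, 0]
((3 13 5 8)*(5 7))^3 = (3 5 13 8 7) = [0, 1, 2, 5, 4, 13, 6, 3, 7, 9, 10, 11, 12, 8]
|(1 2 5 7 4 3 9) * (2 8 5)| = 7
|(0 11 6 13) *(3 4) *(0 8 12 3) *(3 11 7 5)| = 5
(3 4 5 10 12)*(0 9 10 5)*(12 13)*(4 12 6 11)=(0 9 10 13 6 11 4)(3 12)=[9, 1, 2, 12, 0, 5, 11, 7, 8, 10, 13, 4, 3, 6]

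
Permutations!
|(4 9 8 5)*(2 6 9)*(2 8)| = 3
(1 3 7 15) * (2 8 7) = [0, 3, 8, 2, 4, 5, 6, 15, 7, 9, 10, 11, 12, 13, 14, 1] = (1 3 2 8 7 15)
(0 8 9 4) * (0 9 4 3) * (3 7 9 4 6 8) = (0 3)(6 8)(7 9) = [3, 1, 2, 0, 4, 5, 8, 9, 6, 7]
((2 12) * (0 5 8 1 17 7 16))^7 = (17)(2 12) = [0, 1, 12, 3, 4, 5, 6, 7, 8, 9, 10, 11, 2, 13, 14, 15, 16, 17]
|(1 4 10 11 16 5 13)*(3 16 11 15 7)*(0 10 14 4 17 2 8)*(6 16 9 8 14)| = |(0 10 15 7 3 9 8)(1 17 2 14 4 6 16 5 13)| = 63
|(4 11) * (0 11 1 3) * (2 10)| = 10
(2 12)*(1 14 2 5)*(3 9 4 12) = (1 14 2 3 9 4 12 5) = [0, 14, 3, 9, 12, 1, 6, 7, 8, 4, 10, 11, 5, 13, 2]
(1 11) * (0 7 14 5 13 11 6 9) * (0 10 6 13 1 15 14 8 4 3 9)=(0 7 8 4 3 9 10 6)(1 13 11 15 14 5)=[7, 13, 2, 9, 3, 1, 0, 8, 4, 10, 6, 15, 12, 11, 5, 14]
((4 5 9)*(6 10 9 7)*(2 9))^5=(2 6 5 9 10 7 4)=[0, 1, 6, 3, 2, 9, 5, 4, 8, 10, 7]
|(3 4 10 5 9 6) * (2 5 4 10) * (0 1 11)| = 21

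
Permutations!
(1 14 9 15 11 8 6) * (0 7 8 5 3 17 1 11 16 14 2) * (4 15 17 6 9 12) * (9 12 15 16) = (0 7 8 12 4 16 14 15 9 17 1 2)(3 6 11 5) = [7, 2, 0, 6, 16, 3, 11, 8, 12, 17, 10, 5, 4, 13, 15, 9, 14, 1]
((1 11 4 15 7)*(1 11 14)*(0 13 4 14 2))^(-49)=[11, 15, 7, 3, 1, 5, 6, 0, 8, 9, 10, 13, 12, 14, 4, 2]=(0 11 13 14 4 1 15 2 7)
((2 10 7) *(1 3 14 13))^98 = (1 14)(2 7 10)(3 13) = [0, 14, 7, 13, 4, 5, 6, 10, 8, 9, 2, 11, 12, 3, 1]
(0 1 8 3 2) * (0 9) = (0 1 8 3 2 9) = [1, 8, 9, 2, 4, 5, 6, 7, 3, 0]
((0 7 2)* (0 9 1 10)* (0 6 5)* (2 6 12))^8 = (1 2 10 9 12) = [0, 2, 10, 3, 4, 5, 6, 7, 8, 12, 9, 11, 1]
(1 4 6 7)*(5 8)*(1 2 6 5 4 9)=(1 9)(2 6 7)(4 5 8)=[0, 9, 6, 3, 5, 8, 7, 2, 4, 1]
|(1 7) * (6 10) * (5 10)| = |(1 7)(5 10 6)| = 6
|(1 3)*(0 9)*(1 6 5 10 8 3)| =|(0 9)(3 6 5 10 8)| =10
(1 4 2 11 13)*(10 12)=(1 4 2 11 13)(10 12)=[0, 4, 11, 3, 2, 5, 6, 7, 8, 9, 12, 13, 10, 1]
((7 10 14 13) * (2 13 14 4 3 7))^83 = [0, 1, 13, 4, 10, 5, 6, 3, 8, 9, 7, 11, 12, 2, 14] = (14)(2 13)(3 4 10 7)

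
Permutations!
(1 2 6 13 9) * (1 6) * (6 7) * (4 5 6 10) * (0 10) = [10, 2, 1, 3, 5, 6, 13, 0, 8, 7, 4, 11, 12, 9] = (0 10 4 5 6 13 9 7)(1 2)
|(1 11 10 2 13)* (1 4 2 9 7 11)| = |(2 13 4)(7 11 10 9)| = 12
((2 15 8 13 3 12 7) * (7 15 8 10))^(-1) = (2 7 10 15 12 3 13 8) = [0, 1, 7, 13, 4, 5, 6, 10, 2, 9, 15, 11, 3, 8, 14, 12]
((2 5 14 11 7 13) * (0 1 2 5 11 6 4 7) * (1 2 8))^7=(0 2 11)(1 8)(4 7 13 5 14 6)=[2, 8, 11, 3, 7, 14, 4, 13, 1, 9, 10, 0, 12, 5, 6]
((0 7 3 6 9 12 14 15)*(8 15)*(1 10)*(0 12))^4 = (15)(0 9 6 3 7) = [9, 1, 2, 7, 4, 5, 3, 0, 8, 6, 10, 11, 12, 13, 14, 15]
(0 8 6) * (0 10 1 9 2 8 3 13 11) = (0 3 13 11)(1 9 2 8 6 10) = [3, 9, 8, 13, 4, 5, 10, 7, 6, 2, 1, 0, 12, 11]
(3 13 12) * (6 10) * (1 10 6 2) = (1 10 2)(3 13 12) = [0, 10, 1, 13, 4, 5, 6, 7, 8, 9, 2, 11, 3, 12]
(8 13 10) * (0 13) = [13, 1, 2, 3, 4, 5, 6, 7, 0, 9, 8, 11, 12, 10] = (0 13 10 8)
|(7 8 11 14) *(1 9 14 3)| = |(1 9 14 7 8 11 3)| = 7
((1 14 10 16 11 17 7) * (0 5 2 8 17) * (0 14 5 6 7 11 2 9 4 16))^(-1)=[10, 7, 16, 3, 9, 1, 0, 6, 2, 5, 14, 17, 12, 13, 11, 15, 4, 8]=(0 10 14 11 17 8 2 16 4 9 5 1 7 6)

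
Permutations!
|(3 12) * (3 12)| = |(12)| = 1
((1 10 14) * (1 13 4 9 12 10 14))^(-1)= [0, 10, 2, 3, 13, 5, 6, 7, 8, 4, 12, 11, 9, 14, 1]= (1 10 12 9 4 13 14)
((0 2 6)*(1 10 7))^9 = [0, 1, 2, 3, 4, 5, 6, 7, 8, 9, 10] = (10)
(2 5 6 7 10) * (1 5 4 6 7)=(1 5 7 10 2 4 6)=[0, 5, 4, 3, 6, 7, 1, 10, 8, 9, 2]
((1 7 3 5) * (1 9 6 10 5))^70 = (1 7 3)(5 6)(9 10) = [0, 7, 2, 1, 4, 6, 5, 3, 8, 10, 9]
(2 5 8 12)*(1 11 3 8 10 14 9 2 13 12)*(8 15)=[0, 11, 5, 15, 4, 10, 6, 7, 1, 2, 14, 3, 13, 12, 9, 8]=(1 11 3 15 8)(2 5 10 14 9)(12 13)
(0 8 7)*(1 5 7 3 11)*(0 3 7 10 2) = (0 8 7 3 11 1 5 10 2) = [8, 5, 0, 11, 4, 10, 6, 3, 7, 9, 2, 1]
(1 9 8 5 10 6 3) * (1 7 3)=(1 9 8 5 10 6)(3 7)=[0, 9, 2, 7, 4, 10, 1, 3, 5, 8, 6]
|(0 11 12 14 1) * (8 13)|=10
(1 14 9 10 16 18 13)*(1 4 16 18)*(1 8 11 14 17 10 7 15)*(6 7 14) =(1 17 10 18 13 4 16 8 11 6 7 15)(9 14) =[0, 17, 2, 3, 16, 5, 7, 15, 11, 14, 18, 6, 12, 4, 9, 1, 8, 10, 13]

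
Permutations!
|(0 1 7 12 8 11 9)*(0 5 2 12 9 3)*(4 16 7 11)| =|(0 1 11 3)(2 12 8 4 16 7 9 5)| =8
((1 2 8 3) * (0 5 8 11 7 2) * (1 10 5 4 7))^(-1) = (0 1 11 2 7 4)(3 8 5 10) = [1, 11, 7, 8, 0, 10, 6, 4, 5, 9, 3, 2]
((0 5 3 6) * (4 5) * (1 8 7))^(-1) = [6, 7, 2, 5, 0, 4, 3, 8, 1] = (0 6 3 5 4)(1 7 8)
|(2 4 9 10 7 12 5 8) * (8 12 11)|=14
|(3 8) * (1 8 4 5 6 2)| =|(1 8 3 4 5 6 2)| =7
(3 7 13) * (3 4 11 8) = (3 7 13 4 11 8) = [0, 1, 2, 7, 11, 5, 6, 13, 3, 9, 10, 8, 12, 4]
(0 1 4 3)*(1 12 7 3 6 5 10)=[12, 4, 2, 0, 6, 10, 5, 3, 8, 9, 1, 11, 7]=(0 12 7 3)(1 4 6 5 10)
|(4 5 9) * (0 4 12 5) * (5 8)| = |(0 4)(5 9 12 8)| = 4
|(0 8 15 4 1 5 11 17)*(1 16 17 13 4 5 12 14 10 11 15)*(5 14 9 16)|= |(0 8 1 12 9 16 17)(4 5 15 14 10 11 13)|= 7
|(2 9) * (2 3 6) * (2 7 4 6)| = |(2 9 3)(4 6 7)| = 3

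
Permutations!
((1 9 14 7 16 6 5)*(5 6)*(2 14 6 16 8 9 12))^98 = (1 16 9 7 2)(5 6 8 14 12) = [0, 16, 1, 3, 4, 6, 8, 2, 14, 7, 10, 11, 5, 13, 12, 15, 9]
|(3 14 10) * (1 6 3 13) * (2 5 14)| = 8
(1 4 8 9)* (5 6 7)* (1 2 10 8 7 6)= (1 4 7 5)(2 10 8 9)= [0, 4, 10, 3, 7, 1, 6, 5, 9, 2, 8]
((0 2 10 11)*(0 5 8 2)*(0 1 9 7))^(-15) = (11)(0 1 9 7) = [1, 9, 2, 3, 4, 5, 6, 0, 8, 7, 10, 11]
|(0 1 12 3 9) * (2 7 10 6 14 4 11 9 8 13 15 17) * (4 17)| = 30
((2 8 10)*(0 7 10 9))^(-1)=(0 9 8 2 10 7)=[9, 1, 10, 3, 4, 5, 6, 0, 2, 8, 7]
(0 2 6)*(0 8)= (0 2 6 8)= [2, 1, 6, 3, 4, 5, 8, 7, 0]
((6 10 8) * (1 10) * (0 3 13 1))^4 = (0 10 3 8 13 6 1) = [10, 0, 2, 8, 4, 5, 1, 7, 13, 9, 3, 11, 12, 6]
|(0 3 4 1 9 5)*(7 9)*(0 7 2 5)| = |(0 3 4 1 2 5 7 9)| = 8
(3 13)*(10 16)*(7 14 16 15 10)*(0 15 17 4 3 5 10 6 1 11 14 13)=[15, 11, 2, 0, 3, 10, 1, 13, 8, 9, 17, 14, 12, 5, 16, 6, 7, 4]=(0 15 6 1 11 14 16 7 13 5 10 17 4 3)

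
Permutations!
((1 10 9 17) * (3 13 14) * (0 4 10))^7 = [4, 0, 2, 13, 10, 5, 6, 7, 8, 17, 9, 11, 12, 14, 3, 15, 16, 1] = (0 4 10 9 17 1)(3 13 14)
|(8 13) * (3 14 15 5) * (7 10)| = 4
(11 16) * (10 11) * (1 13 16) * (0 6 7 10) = (0 6 7 10 11 1 13 16) = [6, 13, 2, 3, 4, 5, 7, 10, 8, 9, 11, 1, 12, 16, 14, 15, 0]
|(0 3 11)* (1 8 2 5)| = 12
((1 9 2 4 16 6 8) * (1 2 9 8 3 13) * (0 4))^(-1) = (0 2 8 1 13 3 6 16 4) = [2, 13, 8, 6, 0, 5, 16, 7, 1, 9, 10, 11, 12, 3, 14, 15, 4]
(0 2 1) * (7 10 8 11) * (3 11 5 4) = [2, 0, 1, 11, 3, 4, 6, 10, 5, 9, 8, 7] = (0 2 1)(3 11 7 10 8 5 4)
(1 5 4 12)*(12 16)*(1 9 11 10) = (1 5 4 16 12 9 11 10) = [0, 5, 2, 3, 16, 4, 6, 7, 8, 11, 1, 10, 9, 13, 14, 15, 12]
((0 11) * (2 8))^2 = (11) = [0, 1, 2, 3, 4, 5, 6, 7, 8, 9, 10, 11]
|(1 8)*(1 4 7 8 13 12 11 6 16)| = |(1 13 12 11 6 16)(4 7 8)| = 6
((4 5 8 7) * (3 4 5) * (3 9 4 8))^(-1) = (3 5 7 8)(4 9) = [0, 1, 2, 5, 9, 7, 6, 8, 3, 4]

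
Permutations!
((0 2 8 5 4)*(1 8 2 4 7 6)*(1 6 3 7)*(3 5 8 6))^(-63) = (8)(0 4)(1 3 5 6 7) = [4, 3, 2, 5, 0, 6, 7, 1, 8]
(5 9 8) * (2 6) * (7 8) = (2 6)(5 9 7 8) = [0, 1, 6, 3, 4, 9, 2, 8, 5, 7]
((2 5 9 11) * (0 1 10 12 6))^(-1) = (0 6 12 10 1)(2 11 9 5) = [6, 0, 11, 3, 4, 2, 12, 7, 8, 5, 1, 9, 10]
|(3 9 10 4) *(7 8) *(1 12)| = 4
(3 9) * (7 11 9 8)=(3 8 7 11 9)=[0, 1, 2, 8, 4, 5, 6, 11, 7, 3, 10, 9]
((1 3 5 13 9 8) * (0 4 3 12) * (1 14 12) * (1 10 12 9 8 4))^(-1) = [12, 0, 2, 4, 9, 3, 6, 7, 13, 14, 1, 11, 10, 5, 8] = (0 12 10 1)(3 4 9 14 8 13 5)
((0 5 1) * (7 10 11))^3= (11)= [0, 1, 2, 3, 4, 5, 6, 7, 8, 9, 10, 11]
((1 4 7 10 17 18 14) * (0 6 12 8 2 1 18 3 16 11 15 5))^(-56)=(18)(0 2 10 11 6 1 17 15 12 4 3 5 8 7 16)=[2, 17, 10, 5, 3, 8, 1, 16, 7, 9, 11, 6, 4, 13, 14, 12, 0, 15, 18]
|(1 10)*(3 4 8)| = 6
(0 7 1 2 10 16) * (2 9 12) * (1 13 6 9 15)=(0 7 13 6 9 12 2 10 16)(1 15)=[7, 15, 10, 3, 4, 5, 9, 13, 8, 12, 16, 11, 2, 6, 14, 1, 0]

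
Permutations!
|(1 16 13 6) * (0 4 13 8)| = |(0 4 13 6 1 16 8)| = 7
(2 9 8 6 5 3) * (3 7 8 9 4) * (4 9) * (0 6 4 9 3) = (9)(0 6 5 7 8 4)(2 3) = [6, 1, 3, 2, 0, 7, 5, 8, 4, 9]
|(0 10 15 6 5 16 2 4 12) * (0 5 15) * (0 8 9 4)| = 18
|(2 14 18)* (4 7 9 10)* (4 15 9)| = |(2 14 18)(4 7)(9 10 15)| = 6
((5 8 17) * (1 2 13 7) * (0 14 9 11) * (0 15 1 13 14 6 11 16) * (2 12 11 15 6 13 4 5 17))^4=(17)(0 5 9 7 2)(1 15 6 11 12)(4 14 13 8 16)=[5, 15, 0, 3, 14, 9, 11, 2, 16, 7, 10, 12, 1, 8, 13, 6, 4, 17]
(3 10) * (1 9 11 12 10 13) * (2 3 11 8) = (1 9 8 2 3 13)(10 11 12) = [0, 9, 3, 13, 4, 5, 6, 7, 2, 8, 11, 12, 10, 1]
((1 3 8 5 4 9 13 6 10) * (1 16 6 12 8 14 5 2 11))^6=[0, 13, 4, 12, 11, 2, 6, 7, 5, 1, 10, 9, 14, 3, 8, 15, 16]=(16)(1 13 3 12 14 8 5 2 4 11 9)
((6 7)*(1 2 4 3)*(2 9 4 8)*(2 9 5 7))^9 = (9) = [0, 1, 2, 3, 4, 5, 6, 7, 8, 9]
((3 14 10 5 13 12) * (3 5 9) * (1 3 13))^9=(1 3 14 10 9 13 12 5)=[0, 3, 2, 14, 4, 1, 6, 7, 8, 13, 9, 11, 5, 12, 10]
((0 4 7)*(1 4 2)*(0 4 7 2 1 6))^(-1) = (0 6 2 4 7 1) = [6, 0, 4, 3, 7, 5, 2, 1]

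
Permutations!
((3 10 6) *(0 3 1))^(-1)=(0 1 6 10 3)=[1, 6, 2, 0, 4, 5, 10, 7, 8, 9, 3]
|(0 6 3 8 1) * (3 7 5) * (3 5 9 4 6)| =|(0 3 8 1)(4 6 7 9)| =4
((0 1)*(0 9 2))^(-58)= (0 9)(1 2)= [9, 2, 1, 3, 4, 5, 6, 7, 8, 0]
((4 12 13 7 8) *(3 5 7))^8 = (3 5 7 8 4 12 13) = [0, 1, 2, 5, 12, 7, 6, 8, 4, 9, 10, 11, 13, 3]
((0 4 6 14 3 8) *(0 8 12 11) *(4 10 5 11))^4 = (3 14 6 4 12) = [0, 1, 2, 14, 12, 5, 4, 7, 8, 9, 10, 11, 3, 13, 6]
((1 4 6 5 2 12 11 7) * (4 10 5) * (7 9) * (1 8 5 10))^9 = (2 11 7 5 12 9 8)(4 6) = [0, 1, 11, 3, 6, 12, 4, 5, 2, 8, 10, 7, 9]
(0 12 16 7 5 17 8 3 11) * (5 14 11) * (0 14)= (0 12 16 7)(3 5 17 8)(11 14)= [12, 1, 2, 5, 4, 17, 6, 0, 3, 9, 10, 14, 16, 13, 11, 15, 7, 8]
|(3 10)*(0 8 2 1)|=|(0 8 2 1)(3 10)|=4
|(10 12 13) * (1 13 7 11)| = 6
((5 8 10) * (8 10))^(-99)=(5 10)=[0, 1, 2, 3, 4, 10, 6, 7, 8, 9, 5]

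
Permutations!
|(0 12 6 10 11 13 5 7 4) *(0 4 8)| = |(0 12 6 10 11 13 5 7 8)| = 9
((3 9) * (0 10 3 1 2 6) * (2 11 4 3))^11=(0 6 2 10)(1 11 4 3 9)=[6, 11, 10, 9, 3, 5, 2, 7, 8, 1, 0, 4]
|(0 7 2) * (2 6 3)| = |(0 7 6 3 2)| = 5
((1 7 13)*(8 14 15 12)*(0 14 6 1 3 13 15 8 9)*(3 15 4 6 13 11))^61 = (0 12 13 14 9 15 8)(1 7 4 6)(3 11) = [12, 7, 2, 11, 6, 5, 1, 4, 0, 15, 10, 3, 13, 14, 9, 8]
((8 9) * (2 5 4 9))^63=(2 9 5 8 4)=[0, 1, 9, 3, 2, 8, 6, 7, 4, 5]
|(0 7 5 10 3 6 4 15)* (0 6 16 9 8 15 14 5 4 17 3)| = |(0 7 4 14 5 10)(3 16 9 8 15 6 17)| = 42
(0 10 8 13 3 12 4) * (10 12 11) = (0 12 4)(3 11 10 8 13) = [12, 1, 2, 11, 0, 5, 6, 7, 13, 9, 8, 10, 4, 3]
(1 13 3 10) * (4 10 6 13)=(1 4 10)(3 6 13)=[0, 4, 2, 6, 10, 5, 13, 7, 8, 9, 1, 11, 12, 3]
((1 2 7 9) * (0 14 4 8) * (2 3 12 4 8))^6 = (14)(1 9 7 2 4 12 3) = [0, 9, 4, 1, 12, 5, 6, 2, 8, 7, 10, 11, 3, 13, 14]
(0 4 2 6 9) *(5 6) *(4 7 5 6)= (0 7 5 4 2 6 9)= [7, 1, 6, 3, 2, 4, 9, 5, 8, 0]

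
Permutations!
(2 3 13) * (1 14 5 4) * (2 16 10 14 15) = (1 15 2 3 13 16 10 14 5 4) = [0, 15, 3, 13, 1, 4, 6, 7, 8, 9, 14, 11, 12, 16, 5, 2, 10]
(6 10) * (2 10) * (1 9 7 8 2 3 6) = [0, 9, 10, 6, 4, 5, 3, 8, 2, 7, 1] = (1 9 7 8 2 10)(3 6)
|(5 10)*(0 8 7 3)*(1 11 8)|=|(0 1 11 8 7 3)(5 10)|=6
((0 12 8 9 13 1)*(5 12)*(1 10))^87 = [1, 10, 2, 3, 4, 0, 6, 7, 12, 8, 13, 11, 5, 9] = (0 1 10 13 9 8 12 5)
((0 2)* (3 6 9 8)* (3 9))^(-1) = (0 2)(3 6)(8 9) = [2, 1, 0, 6, 4, 5, 3, 7, 9, 8]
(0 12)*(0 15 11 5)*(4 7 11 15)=[12, 1, 2, 3, 7, 0, 6, 11, 8, 9, 10, 5, 4, 13, 14, 15]=(15)(0 12 4 7 11 5)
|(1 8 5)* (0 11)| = 6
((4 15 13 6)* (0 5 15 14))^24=[13, 1, 2, 3, 5, 6, 0, 7, 8, 9, 10, 11, 12, 14, 15, 4]=(0 13 14 15 4 5 6)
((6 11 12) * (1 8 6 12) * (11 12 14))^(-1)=(1 11 14 12 6 8)=[0, 11, 2, 3, 4, 5, 8, 7, 1, 9, 10, 14, 6, 13, 12]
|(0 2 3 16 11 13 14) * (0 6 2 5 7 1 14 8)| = |(0 5 7 1 14 6 2 3 16 11 13 8)| = 12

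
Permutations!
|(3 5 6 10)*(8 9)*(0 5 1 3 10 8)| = 10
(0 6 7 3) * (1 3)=(0 6 7 1 3)=[6, 3, 2, 0, 4, 5, 7, 1]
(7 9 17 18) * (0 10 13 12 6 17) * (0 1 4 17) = (0 10 13 12 6)(1 4 17 18 7 9) = [10, 4, 2, 3, 17, 5, 0, 9, 8, 1, 13, 11, 6, 12, 14, 15, 16, 18, 7]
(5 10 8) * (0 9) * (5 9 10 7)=(0 10 8 9)(5 7)=[10, 1, 2, 3, 4, 7, 6, 5, 9, 0, 8]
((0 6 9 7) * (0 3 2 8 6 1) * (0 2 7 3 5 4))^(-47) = (0 8 3 4 2 9 5 1 6 7) = [8, 6, 9, 4, 2, 1, 7, 0, 3, 5]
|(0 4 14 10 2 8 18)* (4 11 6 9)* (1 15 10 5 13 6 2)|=30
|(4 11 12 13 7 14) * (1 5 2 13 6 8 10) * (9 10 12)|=|(1 5 2 13 7 14 4 11 9 10)(6 8 12)|=30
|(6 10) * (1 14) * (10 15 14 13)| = |(1 13 10 6 15 14)| = 6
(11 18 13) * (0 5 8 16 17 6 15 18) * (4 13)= [5, 1, 2, 3, 13, 8, 15, 7, 16, 9, 10, 0, 12, 11, 14, 18, 17, 6, 4]= (0 5 8 16 17 6 15 18 4 13 11)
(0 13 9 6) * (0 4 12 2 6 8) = [13, 1, 6, 3, 12, 5, 4, 7, 0, 8, 10, 11, 2, 9] = (0 13 9 8)(2 6 4 12)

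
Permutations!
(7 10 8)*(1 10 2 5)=[0, 10, 5, 3, 4, 1, 6, 2, 7, 9, 8]=(1 10 8 7 2 5)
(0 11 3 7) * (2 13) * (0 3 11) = [0, 1, 13, 7, 4, 5, 6, 3, 8, 9, 10, 11, 12, 2] = (2 13)(3 7)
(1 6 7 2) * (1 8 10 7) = (1 6)(2 8 10 7) = [0, 6, 8, 3, 4, 5, 1, 2, 10, 9, 7]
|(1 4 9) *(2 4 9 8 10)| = 4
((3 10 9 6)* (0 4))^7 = (0 4)(3 6 9 10) = [4, 1, 2, 6, 0, 5, 9, 7, 8, 10, 3]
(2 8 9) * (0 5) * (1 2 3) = (0 5)(1 2 8 9 3) = [5, 2, 8, 1, 4, 0, 6, 7, 9, 3]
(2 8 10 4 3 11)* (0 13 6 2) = (0 13 6 2 8 10 4 3 11) = [13, 1, 8, 11, 3, 5, 2, 7, 10, 9, 4, 0, 12, 6]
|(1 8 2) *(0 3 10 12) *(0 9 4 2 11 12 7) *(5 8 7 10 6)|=12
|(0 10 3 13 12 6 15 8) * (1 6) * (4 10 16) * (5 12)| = 12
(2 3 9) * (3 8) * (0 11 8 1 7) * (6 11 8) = (0 8 3 9 2 1 7)(6 11) = [8, 7, 1, 9, 4, 5, 11, 0, 3, 2, 10, 6]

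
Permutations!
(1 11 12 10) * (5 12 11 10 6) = (1 10)(5 12 6) = [0, 10, 2, 3, 4, 12, 5, 7, 8, 9, 1, 11, 6]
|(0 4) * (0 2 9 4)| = |(2 9 4)| = 3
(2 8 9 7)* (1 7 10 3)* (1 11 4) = (1 7 2 8 9 10 3 11 4) = [0, 7, 8, 11, 1, 5, 6, 2, 9, 10, 3, 4]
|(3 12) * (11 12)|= 3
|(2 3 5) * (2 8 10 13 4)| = 7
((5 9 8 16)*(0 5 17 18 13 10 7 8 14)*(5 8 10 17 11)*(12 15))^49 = (7 10)(12 15)(13 17 18) = [0, 1, 2, 3, 4, 5, 6, 10, 8, 9, 7, 11, 15, 17, 14, 12, 16, 18, 13]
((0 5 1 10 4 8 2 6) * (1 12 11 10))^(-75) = (0 8 11)(2 10 5)(4 12 6) = [8, 1, 10, 3, 12, 2, 4, 7, 11, 9, 5, 0, 6]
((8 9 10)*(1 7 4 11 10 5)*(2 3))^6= (1 9 10 4)(5 8 11 7)= [0, 9, 2, 3, 1, 8, 6, 5, 11, 10, 4, 7]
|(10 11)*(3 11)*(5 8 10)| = |(3 11 5 8 10)| = 5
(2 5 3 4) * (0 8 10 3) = (0 8 10 3 4 2 5) = [8, 1, 5, 4, 2, 0, 6, 7, 10, 9, 3]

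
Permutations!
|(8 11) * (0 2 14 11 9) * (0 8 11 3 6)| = |(0 2 14 3 6)(8 9)| = 10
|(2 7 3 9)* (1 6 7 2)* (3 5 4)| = 7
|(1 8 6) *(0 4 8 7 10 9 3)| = 9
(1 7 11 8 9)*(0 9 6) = (0 9 1 7 11 8 6) = [9, 7, 2, 3, 4, 5, 0, 11, 6, 1, 10, 8]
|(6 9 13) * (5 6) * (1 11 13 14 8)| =8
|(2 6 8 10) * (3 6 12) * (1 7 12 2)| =7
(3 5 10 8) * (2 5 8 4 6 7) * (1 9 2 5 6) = (1 9 2 6 7 5 10 4)(3 8) = [0, 9, 6, 8, 1, 10, 7, 5, 3, 2, 4]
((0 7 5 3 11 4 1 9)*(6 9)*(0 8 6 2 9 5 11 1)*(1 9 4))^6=(11)(3 9 8 6 5)=[0, 1, 2, 9, 4, 3, 5, 7, 6, 8, 10, 11]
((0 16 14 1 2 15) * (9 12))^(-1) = (0 15 2 1 14 16)(9 12) = [15, 14, 1, 3, 4, 5, 6, 7, 8, 12, 10, 11, 9, 13, 16, 2, 0]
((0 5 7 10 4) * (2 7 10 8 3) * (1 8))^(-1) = (0 4 10 5)(1 7 2 3 8) = [4, 7, 3, 8, 10, 0, 6, 2, 1, 9, 5]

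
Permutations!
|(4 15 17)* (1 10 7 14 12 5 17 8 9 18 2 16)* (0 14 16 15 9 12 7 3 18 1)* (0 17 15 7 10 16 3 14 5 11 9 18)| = |(0 5 15 8 12 11 9 1 16 17 4 18 2 7 3)(10 14)| = 30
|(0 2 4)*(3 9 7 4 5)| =7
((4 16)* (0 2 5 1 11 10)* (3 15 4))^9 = (0 1)(2 11)(3 15 4 16)(5 10) = [1, 0, 11, 15, 16, 10, 6, 7, 8, 9, 5, 2, 12, 13, 14, 4, 3]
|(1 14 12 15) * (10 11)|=|(1 14 12 15)(10 11)|=4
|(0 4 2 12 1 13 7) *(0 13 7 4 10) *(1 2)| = 4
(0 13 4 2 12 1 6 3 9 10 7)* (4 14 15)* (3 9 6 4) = (0 13 14 15 3 6 9 10 7)(1 4 2 12) = [13, 4, 12, 6, 2, 5, 9, 0, 8, 10, 7, 11, 1, 14, 15, 3]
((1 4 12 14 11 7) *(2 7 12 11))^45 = (1 12 7 11 2 4 14) = [0, 12, 4, 3, 14, 5, 6, 11, 8, 9, 10, 2, 7, 13, 1]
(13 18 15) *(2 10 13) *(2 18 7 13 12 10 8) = (2 8)(7 13)(10 12)(15 18) = [0, 1, 8, 3, 4, 5, 6, 13, 2, 9, 12, 11, 10, 7, 14, 18, 16, 17, 15]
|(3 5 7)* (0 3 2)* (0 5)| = 6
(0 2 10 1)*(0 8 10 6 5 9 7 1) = (0 2 6 5 9 7 1 8 10) = [2, 8, 6, 3, 4, 9, 5, 1, 10, 7, 0]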